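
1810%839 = 132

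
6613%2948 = 717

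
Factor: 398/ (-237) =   -  2^1*3^(- 1) * 79^ ( - 1)*199^1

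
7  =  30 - 23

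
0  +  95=95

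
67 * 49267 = 3300889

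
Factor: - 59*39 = - 3^1*13^1*59^1= - 2301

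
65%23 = 19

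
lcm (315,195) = 4095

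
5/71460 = 1/14292= 0.00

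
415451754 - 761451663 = - 345999909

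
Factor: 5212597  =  13^1*37^1 * 10837^1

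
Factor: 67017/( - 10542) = - 89/14 = - 2^( - 1 )*7^( - 1 )*89^1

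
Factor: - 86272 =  - 2^8*337^1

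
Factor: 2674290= 2^1*3^1*5^1*97^1* 919^1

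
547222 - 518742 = 28480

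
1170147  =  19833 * 59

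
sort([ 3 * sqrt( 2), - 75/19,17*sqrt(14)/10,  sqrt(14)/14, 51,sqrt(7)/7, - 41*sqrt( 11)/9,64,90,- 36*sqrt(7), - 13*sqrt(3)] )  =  [ - 36*sqrt ( 7 ), - 13*sqrt(3),-41*sqrt(11)/9,-75/19,sqrt ( 14 ) /14,sqrt(7)/7,  3 *sqrt(2), 17*sqrt( 14)/10,51,64, 90]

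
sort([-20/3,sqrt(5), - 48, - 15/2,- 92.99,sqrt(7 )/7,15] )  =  [ - 92.99 ,-48 , - 15/2, - 20/3,sqrt( 7)/7,sqrt(5), 15]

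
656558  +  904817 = 1561375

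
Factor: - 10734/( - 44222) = 3^1*1789^1*22111^( - 1)  =  5367/22111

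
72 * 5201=374472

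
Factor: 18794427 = 3^1* 23^1*272383^1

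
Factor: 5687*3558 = 20234346 = 2^1*3^1*11^2*47^1*593^1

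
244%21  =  13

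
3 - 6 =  - 3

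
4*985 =3940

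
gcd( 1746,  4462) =194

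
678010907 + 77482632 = 755493539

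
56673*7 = 396711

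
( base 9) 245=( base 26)7l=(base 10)203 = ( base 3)21112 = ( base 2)11001011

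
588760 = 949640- 360880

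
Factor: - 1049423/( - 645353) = 29^1*36187^1*645353^(- 1 ) 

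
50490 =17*2970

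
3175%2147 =1028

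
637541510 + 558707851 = 1196249361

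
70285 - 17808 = 52477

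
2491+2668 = 5159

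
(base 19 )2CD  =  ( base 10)963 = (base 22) 1lh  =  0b1111000011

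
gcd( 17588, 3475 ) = 1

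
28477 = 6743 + 21734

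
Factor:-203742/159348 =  - 2^(-1) * 3^2*7^1*11^1*271^(-1)= - 693/542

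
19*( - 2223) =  - 42237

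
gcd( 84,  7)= 7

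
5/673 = 5/673 = 0.01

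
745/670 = 149/134 = 1.11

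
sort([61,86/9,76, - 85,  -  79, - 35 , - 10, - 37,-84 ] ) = [-85 ,-84, - 79,  -  37, - 35, - 10,86/9,61,76]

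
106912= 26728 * 4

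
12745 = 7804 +4941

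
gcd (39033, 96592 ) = 1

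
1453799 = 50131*29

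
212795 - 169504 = 43291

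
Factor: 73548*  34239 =2518209972 = 2^2 * 3^5*101^1  *113^1*227^1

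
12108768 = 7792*1554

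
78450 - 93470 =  -15020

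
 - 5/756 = -1+751/756= - 0.01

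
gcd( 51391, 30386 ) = 1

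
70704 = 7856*9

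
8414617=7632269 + 782348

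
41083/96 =427+91/96= 427.95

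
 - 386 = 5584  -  5970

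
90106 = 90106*1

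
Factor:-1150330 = -2^1*5^1*37^1 *3109^1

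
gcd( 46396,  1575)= 7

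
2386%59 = 26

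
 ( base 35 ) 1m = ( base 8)71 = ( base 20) 2h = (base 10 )57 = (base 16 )39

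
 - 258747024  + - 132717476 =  - 391464500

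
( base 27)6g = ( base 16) b2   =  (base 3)20121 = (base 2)10110010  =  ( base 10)178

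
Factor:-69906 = -2^1 * 3^1*61^1*191^1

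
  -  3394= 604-3998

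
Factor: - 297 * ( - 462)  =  137214 = 2^1*3^4*7^1 * 11^2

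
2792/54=51 + 19/27=51.70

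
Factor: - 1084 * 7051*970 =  - 7413985480 = - 2^3 * 5^1*11^1*97^1*271^1*641^1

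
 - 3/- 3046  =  3/3046 =0.00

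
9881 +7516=17397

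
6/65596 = 3/32798 = 0.00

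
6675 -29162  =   - 22487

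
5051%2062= 927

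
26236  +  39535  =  65771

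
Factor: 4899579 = 3^1*29^1 *199^1*283^1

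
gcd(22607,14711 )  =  47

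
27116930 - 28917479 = - 1800549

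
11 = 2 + 9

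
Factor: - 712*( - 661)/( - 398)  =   - 2^2*89^1*199^( -1)*661^1 = -235316/199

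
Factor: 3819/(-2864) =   -  2^(-4 )*3^1*19^1 * 67^1*179^(-1 )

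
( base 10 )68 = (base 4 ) 1010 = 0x44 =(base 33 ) 22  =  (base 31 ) 26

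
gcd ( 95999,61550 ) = 1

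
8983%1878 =1471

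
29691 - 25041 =4650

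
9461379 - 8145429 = 1315950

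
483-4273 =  -3790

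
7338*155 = 1137390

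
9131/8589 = 1 + 542/8589= 1.06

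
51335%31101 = 20234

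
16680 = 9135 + 7545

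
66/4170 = 11/695 = 0.02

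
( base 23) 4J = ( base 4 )1233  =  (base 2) 1101111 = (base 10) 111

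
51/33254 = 51/33254 = 0.00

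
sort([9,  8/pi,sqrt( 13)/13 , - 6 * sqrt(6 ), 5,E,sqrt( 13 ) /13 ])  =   [ - 6 * sqrt(6), sqrt(13 )/13,sqrt( 13)/13 , 8/pi, E,5 , 9 ] 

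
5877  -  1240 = 4637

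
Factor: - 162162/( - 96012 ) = 2^(- 1)*3^1*11^1*13^1*127^( - 1)= 429/254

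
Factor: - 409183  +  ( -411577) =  - 2^3*5^1*17^2*71^1 = - 820760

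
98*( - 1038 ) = -101724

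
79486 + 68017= 147503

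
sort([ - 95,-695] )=[  -  695, -95]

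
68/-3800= - 17/950 = -0.02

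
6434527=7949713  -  1515186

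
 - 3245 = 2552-5797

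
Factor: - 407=-11^1*37^1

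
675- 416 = 259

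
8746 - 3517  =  5229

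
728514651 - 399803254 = 328711397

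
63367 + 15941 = 79308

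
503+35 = 538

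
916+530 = 1446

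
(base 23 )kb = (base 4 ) 13113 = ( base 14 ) 259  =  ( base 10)471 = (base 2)111010111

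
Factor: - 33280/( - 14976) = 20/9 = 2^2*3^( - 2 )*5^1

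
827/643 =827/643 = 1.29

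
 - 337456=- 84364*4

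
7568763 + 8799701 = 16368464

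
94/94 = 1 = 1.00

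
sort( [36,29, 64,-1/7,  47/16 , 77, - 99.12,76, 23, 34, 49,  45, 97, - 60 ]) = [  -  99.12, - 60 , - 1/7,47/16 , 23,29,34, 36,45, 49, 64,  76 , 77,97 ] 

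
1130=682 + 448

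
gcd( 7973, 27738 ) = 67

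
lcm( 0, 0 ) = 0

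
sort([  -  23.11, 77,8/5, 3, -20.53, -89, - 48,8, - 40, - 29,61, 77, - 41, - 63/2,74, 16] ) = [ - 89, - 48, - 41, - 40 , - 63/2, - 29, - 23.11, - 20.53, 8/5, 3, 8, 16,61, 74, 77, 77 ] 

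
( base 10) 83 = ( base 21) 3K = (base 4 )1103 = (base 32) 2j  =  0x53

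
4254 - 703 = 3551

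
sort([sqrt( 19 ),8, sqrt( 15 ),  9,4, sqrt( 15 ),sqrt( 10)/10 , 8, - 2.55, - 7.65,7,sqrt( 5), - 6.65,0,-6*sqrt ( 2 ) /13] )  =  [ - 7.65,-6.65, - 2.55 ,-6*sqrt( 2) /13, 0,sqrt(10 )/10 , sqrt( 5 ),sqrt( 15 ),sqrt( 15), 4, sqrt( 19 ), 7, 8,8,9 ] 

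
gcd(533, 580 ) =1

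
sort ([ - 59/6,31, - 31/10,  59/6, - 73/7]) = [ - 73/7  , - 59/6,  -  31/10, 59/6,31] 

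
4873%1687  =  1499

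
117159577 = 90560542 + 26599035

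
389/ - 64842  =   -389/64842 = - 0.01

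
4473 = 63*71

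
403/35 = 403/35 = 11.51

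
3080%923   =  311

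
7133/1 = 7133=7133.00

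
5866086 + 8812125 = 14678211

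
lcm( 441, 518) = 32634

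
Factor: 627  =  3^1*11^1*19^1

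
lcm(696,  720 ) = 20880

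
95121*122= 11604762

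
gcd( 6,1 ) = 1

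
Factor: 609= 3^1*7^1*29^1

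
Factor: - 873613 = -13^1*17^1*59^1*67^1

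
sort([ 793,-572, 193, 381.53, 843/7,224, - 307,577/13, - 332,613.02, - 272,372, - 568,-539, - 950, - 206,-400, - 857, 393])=[ - 950,-857,-572, - 568, - 539, - 400,  -  332, - 307, - 272, - 206,577/13,843/7,193,224,372, 381.53,393 , 613.02,793]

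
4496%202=52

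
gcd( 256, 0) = 256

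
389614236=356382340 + 33231896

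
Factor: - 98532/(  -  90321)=12/11=   2^2*3^1*11^( - 1 ) 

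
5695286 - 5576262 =119024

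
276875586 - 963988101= -687112515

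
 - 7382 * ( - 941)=6946462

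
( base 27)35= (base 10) 86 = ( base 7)152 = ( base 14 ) 62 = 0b1010110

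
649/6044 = 649/6044= 0.11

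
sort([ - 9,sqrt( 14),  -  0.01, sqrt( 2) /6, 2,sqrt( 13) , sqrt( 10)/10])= [- 9,  -  0.01 , sqrt( 2 ) /6,  sqrt( 10)/10, 2 , sqrt( 13),sqrt (14)] 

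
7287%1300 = 787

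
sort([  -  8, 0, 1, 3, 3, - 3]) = [ - 8,-3, 0, 1,3, 3]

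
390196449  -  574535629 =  - 184339180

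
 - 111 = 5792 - 5903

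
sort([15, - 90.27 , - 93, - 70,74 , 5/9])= [ -93, - 90.27, - 70 , 5/9, 15,74 ]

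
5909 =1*5909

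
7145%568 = 329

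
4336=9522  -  5186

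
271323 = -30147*( - 9 ) 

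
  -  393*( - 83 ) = 32619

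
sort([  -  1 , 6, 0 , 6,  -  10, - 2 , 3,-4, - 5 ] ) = [-10, - 5 , - 4, - 2 ,  -  1, 0, 3,  6,  6] 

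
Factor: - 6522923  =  -11^1*592993^1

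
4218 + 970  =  5188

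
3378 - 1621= 1757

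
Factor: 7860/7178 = 3930/3589=2^1*3^1*5^1*37^( - 1)*97^ ( - 1 )*131^1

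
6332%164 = 100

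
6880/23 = 299 + 3/23  =  299.13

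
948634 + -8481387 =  - 7532753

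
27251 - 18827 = 8424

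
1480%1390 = 90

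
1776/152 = 222/19 = 11.68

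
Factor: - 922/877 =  - 2^1*461^1*877^( - 1)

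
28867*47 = 1356749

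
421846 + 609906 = 1031752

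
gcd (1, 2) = 1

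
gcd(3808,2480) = 16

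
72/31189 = 72/31189 = 0.00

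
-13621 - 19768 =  - 33389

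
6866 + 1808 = 8674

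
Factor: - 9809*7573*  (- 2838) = 2^1*3^1*11^1*17^1 * 43^1*577^1*7573^1 =210816734766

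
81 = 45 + 36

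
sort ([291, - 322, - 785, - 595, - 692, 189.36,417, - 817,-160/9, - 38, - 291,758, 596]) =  [ - 817,- 785 , - 692, - 595 , - 322, - 291,- 38, - 160/9,189.36, 291,417,  596, 758] 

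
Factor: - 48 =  - 2^4*3^1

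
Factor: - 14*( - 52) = 728 = 2^3*7^1*13^1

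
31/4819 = 31/4819 = 0.01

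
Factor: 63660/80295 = 4244/5353 = 2^2*53^(-1 )*101^(- 1 )*1061^1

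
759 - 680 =79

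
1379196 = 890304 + 488892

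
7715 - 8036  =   - 321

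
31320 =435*72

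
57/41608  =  57/41608 =0.00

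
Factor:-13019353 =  - 59^1*220667^1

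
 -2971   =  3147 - 6118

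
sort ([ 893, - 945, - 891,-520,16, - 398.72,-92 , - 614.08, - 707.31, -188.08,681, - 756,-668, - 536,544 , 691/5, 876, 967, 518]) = [ - 945 ,-891, - 756, - 707.31,  -  668, - 614.08,  -  536, - 520, - 398.72,-188.08,-92, 16,691/5,  518,  544, 681,  876, 893, 967]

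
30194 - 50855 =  - 20661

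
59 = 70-11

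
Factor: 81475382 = 2^1*19^1*61^1 * 35149^1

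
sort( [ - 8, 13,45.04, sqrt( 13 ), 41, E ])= [-8, E,  sqrt( 13 ), 13, 41,45.04 ] 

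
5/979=5/979 = 0.01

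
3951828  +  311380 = 4263208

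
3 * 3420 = 10260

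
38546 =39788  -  1242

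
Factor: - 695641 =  - 695641^1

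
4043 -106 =3937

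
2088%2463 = 2088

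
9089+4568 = 13657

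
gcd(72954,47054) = 14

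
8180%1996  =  196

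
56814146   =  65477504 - 8663358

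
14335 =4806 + 9529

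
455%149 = 8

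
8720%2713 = 581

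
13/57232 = 13/57232 = 0.00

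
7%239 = 7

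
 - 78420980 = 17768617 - 96189597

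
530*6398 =3390940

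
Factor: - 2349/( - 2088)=2^( - 3 )*3^2 = 9/8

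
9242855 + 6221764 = 15464619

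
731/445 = 1 + 286/445 = 1.64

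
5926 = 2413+3513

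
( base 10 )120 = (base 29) 44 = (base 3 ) 11110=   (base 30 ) 40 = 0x78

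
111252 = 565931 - 454679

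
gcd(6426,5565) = 21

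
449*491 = 220459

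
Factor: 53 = 53^1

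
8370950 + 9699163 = 18070113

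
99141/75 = 1321 + 22/25  =  1321.88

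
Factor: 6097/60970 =2^( - 1 )*5^ ( - 1 ) = 1/10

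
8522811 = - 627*( - 13593)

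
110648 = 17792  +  92856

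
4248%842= 38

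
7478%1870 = 1868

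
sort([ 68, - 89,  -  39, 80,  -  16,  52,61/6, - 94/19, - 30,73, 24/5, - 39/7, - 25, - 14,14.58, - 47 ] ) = [ - 89, - 47, - 39,-30, - 25,- 16,-14, - 39/7, - 94/19, 24/5,  61/6, 14.58  ,  52,  68,  73, 80] 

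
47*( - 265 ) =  - 12455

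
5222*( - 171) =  - 892962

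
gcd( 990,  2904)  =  66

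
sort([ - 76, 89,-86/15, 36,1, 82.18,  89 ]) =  [-76, - 86/15,  1,36, 82.18, 89,89]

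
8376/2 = 4188 = 4188.00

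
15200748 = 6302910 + 8897838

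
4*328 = 1312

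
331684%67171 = 63000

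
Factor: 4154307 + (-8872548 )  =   - 4718241 = -  3^2*11^1*47659^1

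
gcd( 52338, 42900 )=858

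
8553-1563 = 6990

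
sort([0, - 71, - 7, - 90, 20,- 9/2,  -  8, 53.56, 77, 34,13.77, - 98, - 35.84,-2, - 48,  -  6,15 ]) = [ - 98,-90, - 71,-48, - 35.84, - 8, - 7, - 6 , - 9/2, - 2, 0,13.77, 15 , 20,34,53.56, 77]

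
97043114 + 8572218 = 105615332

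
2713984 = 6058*448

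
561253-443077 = 118176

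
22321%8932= 4457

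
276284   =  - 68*(- 4063)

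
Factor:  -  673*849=-3^1*283^1 *673^1 = - 571377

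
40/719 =40/719 = 0.06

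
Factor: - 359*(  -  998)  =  2^1*359^1 * 499^1  =  358282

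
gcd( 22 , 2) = 2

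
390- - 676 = 1066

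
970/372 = 2 + 113/186 = 2.61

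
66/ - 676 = -33/338 = -0.10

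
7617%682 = 115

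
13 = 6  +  7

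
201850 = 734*275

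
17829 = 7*2547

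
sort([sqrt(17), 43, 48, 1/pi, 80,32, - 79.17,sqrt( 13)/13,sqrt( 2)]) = [ - 79.17 , sqrt(13)/13, 1/pi,  sqrt( 2 ), sqrt(17), 32, 43, 48, 80 ]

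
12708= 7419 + 5289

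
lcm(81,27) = 81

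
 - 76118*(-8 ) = 608944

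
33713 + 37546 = 71259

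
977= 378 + 599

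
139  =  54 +85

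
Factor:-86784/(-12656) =48/7 = 2^4*3^1*7^(  -  1)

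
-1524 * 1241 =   -  1891284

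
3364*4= 13456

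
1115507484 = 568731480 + 546776004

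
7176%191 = 109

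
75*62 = 4650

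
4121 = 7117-2996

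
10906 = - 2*( - 5453)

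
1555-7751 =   -  6196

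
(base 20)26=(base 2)101110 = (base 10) 46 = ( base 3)1201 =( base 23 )20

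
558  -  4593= - 4035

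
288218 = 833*346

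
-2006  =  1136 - 3142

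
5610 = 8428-2818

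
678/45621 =226/15207 = 0.01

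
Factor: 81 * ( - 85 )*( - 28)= 2^2 * 3^4*5^1*7^1*17^1 = 192780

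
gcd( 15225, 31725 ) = 75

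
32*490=15680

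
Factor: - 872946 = - 2^1*3^2*48497^1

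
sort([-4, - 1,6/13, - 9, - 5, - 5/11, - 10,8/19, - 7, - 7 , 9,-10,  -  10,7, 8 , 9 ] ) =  [ - 10 ,-10,-10 ,-9,  -  7, - 7,  -  5, - 4,-1, - 5/11,  8/19,6/13  ,  7, 8,9,  9] 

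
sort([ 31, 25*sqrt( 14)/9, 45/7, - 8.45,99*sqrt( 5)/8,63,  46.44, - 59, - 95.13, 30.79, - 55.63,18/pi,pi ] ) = [-95.13,- 59, - 55.63, - 8.45, pi, 18/pi,45/7,25 * sqrt( 14 )/9, 99*sqrt( 5) /8, 30.79, 31,  46.44,63 ] 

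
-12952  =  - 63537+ 50585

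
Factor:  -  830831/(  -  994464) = 2^( - 5)*3^( - 3) * 31^1*1151^(  -  1)*26801^1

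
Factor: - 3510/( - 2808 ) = 5/4   =  2^(  -  2 )*5^1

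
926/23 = 40 + 6/23 = 40.26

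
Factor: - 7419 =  - 3^1*2473^1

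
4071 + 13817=17888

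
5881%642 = 103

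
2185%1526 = 659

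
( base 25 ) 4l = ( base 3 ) 11111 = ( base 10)121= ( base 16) 79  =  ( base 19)67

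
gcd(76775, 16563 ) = 1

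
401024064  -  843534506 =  - 442510442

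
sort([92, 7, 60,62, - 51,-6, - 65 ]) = [ - 65, - 51, - 6,7, 60, 62 , 92 ]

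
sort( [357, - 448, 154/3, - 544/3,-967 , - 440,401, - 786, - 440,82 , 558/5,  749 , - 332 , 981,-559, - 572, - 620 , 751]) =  [  -  967, - 786,-620, - 572, - 559, - 448 , - 440, - 440, - 332 , - 544/3,154/3,82,558/5, 357,401 , 749, 751 , 981 ] 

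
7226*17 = 122842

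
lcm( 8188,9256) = 212888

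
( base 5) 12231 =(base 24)1f5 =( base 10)941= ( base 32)td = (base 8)1655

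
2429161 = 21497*113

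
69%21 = 6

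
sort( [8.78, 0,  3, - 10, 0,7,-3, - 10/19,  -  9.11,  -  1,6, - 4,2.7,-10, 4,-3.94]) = [ - 10 , - 10,  -  9.11, - 4, -3.94,  -  3,  -  1,-10/19,0,0,2.7, 3, 4,  6,  7,8.78] 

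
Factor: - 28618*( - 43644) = 2^3 * 3^1 * 41^1*349^1*3637^1 =1249003992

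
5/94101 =5/94101 = 0.00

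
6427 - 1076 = 5351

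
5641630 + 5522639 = 11164269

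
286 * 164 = 46904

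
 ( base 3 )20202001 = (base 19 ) dbd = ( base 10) 4915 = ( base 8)11463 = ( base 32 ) 4PJ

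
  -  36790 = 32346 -69136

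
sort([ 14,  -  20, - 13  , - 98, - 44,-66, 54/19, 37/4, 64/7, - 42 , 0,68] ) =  [ - 98, - 66, - 44, - 42,-20,-13 , 0, 54/19 , 64/7,  37/4, 14,68 ]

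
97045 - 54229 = 42816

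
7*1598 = 11186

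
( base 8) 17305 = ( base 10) 7877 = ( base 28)A19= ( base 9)11722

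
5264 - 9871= - 4607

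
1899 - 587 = 1312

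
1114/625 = 1+489/625 = 1.78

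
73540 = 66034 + 7506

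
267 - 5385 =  - 5118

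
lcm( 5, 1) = 5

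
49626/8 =24813/4 = 6203.25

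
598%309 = 289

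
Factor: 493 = 17^1*29^1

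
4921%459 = 331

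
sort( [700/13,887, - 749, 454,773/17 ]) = [-749, 773/17, 700/13,454,887]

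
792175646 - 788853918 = 3321728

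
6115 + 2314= 8429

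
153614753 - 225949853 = - 72335100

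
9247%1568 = 1407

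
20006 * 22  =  440132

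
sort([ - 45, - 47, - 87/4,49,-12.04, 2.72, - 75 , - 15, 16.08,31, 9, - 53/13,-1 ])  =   [ - 75, - 47, - 45, - 87/4, - 15, - 12.04, - 53/13,-1 , 2.72, 9,16.08, 31,49]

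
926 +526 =1452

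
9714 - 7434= 2280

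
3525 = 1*3525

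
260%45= 35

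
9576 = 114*84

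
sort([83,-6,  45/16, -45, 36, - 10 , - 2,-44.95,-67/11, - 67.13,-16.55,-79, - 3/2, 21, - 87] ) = [ - 87, - 79, - 67.13, - 45,-44.95, - 16.55, - 10,  -  67/11, - 6,  -  2,-3/2, 45/16,21 , 36, 83 ] 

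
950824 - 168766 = 782058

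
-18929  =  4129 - 23058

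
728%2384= 728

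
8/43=8/43= 0.19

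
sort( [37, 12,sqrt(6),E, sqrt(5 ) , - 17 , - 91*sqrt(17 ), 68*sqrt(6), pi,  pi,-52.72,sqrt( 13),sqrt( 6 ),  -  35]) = [ -91*sqrt(17), - 52.72, - 35, - 17, sqrt(5),sqrt(6 ),  sqrt( 6), E , pi, pi,sqrt( 13 ),12, 37 , 68*sqrt(6)]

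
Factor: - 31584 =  - 2^5*3^1*7^1*47^1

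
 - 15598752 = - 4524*3448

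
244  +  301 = 545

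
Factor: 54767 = 54767^1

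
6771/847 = 7 + 842/847 = 7.99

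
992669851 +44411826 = 1037081677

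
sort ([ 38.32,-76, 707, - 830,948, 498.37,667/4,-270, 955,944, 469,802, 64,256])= [-830,  -  270, - 76, 38.32, 64 , 667/4,256,469,498.37, 707,  802,  944,948, 955]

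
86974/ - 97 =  - 86974/97 = - 896.64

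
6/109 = 6/109 = 0.06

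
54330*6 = 325980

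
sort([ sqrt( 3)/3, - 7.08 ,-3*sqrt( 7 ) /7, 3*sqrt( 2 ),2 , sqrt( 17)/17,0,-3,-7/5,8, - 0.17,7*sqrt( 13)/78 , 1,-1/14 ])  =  [ - 7.08, - 3, - 7/5, - 3* sqrt( 7)/7,  -  0.17, - 1/14 , 0, sqrt( 17)/17, 7*sqrt( 13)/78,sqrt( 3)/3 , 1, 2,  3*sqrt(2 ),8 ]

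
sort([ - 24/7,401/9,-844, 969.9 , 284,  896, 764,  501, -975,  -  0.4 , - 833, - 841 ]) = [  -  975 ,  -  844, - 841,  -  833,  -  24/7, -0.4,  401/9,284,  501 , 764 , 896,  969.9] 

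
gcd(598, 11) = 1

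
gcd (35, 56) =7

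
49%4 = 1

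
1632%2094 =1632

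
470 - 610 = -140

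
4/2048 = 1/512 = 0.00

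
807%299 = 209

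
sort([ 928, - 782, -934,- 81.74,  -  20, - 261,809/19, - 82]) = [ -934, - 782, - 261, - 82 ,-81.74,  -  20,  809/19,  928]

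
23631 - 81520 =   -  57889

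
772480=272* 2840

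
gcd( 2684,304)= 4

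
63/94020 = 21/31340 = 0.00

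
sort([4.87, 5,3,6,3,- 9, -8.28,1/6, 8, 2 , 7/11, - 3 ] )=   [ - 9 , - 8.28, - 3,1/6,7/11,2, 3, 3 , 4.87, 5,6,8]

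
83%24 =11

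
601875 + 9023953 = 9625828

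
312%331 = 312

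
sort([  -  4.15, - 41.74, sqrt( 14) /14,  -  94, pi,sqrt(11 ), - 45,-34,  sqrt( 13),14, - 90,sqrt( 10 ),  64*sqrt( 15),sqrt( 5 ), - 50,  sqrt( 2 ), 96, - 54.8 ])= [ -94,  -  90,-54.8, - 50  ,  -  45, - 41.74, - 34, - 4.15 , sqrt (14 ) /14,  sqrt( 2 ), sqrt( 5 ),pi, sqrt( 10),sqrt(11 ), sqrt( 13 ),14,  96,  64*sqrt( 15)]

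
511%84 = 7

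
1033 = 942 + 91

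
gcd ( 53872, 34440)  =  56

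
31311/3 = 10437 = 10437.00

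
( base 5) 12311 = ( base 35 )rb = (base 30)11q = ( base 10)956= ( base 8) 1674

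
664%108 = 16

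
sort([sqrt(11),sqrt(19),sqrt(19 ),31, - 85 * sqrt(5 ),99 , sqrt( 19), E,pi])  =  [ - 85*sqrt (5 ),E, pi, sqrt( 11 ),sqrt( 19 ), sqrt(19),sqrt(19) , 31,99]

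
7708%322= 302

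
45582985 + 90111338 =135694323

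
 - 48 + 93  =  45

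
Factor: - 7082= -2^1*3541^1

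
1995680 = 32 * 62365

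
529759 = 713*743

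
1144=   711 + 433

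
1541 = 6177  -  4636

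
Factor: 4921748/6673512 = 2^( - 1 )*3^( - 1)*13^1 * 94649^1 * 278063^( - 1) = 1230437/1668378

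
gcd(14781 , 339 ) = 3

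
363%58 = 15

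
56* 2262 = 126672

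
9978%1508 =930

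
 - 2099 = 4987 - 7086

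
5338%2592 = 154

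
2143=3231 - 1088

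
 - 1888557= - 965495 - 923062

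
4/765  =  4/765 = 0.01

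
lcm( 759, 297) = 6831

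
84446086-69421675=15024411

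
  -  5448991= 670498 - 6119489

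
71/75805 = 71/75805 =0.00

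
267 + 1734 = 2001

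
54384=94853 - 40469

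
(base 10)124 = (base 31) 40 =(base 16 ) 7C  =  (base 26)4K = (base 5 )444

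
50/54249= 50/54249 = 0.00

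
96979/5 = 19395 + 4/5 = 19395.80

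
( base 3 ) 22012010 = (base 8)13522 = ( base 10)5970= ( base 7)23256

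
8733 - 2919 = 5814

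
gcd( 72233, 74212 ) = 1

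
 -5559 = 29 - 5588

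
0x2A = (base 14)30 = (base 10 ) 42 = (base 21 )20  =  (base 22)1k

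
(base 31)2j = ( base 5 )311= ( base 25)36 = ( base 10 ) 81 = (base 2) 1010001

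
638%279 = 80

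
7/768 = 7/768= 0.01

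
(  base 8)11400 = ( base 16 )1300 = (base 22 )A12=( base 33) 4FD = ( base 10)4864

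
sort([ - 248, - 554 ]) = [-554, - 248] 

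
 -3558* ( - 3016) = 10730928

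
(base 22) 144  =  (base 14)2d2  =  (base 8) 1100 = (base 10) 576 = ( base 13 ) 354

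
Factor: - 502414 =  - 2^1*11^1*41^1*557^1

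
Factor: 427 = 7^1*61^1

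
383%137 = 109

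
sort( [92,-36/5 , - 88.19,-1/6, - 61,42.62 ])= [ - 88.19,  -  61,-36/5,  -  1/6, 42.62, 92]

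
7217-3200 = 4017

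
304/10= 30 + 2/5 = 30.40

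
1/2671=1/2671 = 0.00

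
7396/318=3698/159=23.26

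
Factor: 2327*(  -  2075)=- 4828525 = - 5^2 * 13^1*83^1*179^1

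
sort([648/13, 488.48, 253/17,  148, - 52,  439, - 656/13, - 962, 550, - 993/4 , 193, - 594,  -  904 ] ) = [ - 962,  -  904, - 594, - 993/4,-52, - 656/13,  253/17,  648/13, 148 , 193, 439, 488.48, 550]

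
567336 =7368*77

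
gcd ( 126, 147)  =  21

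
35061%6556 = 2281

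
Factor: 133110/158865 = 2^1*3^2*7^ (  -  1)  *29^1 *89^( - 1) = 522/623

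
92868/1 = 92868 =92868.00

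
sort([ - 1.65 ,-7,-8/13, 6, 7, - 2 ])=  [ -7,-2,-1.65, - 8/13, 6,7 ]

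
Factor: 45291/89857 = 3^1*31^1*59^( - 1)*487^1*1523^( - 1)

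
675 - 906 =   -  231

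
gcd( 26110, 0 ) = 26110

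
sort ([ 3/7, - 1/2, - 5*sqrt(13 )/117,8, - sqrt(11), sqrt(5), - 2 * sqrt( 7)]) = [ - 2*sqrt(7),-sqrt( 11), - 1/2,-5*sqrt(13)/117,3/7,sqrt( 5),8]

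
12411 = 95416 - 83005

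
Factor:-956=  - 2^2*239^1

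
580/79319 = 580/79319 = 0.01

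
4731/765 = 6 + 47/255=6.18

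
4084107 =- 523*(  -  7809 )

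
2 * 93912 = 187824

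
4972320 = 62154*80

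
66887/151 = 66887/151 = 442.96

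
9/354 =3/118 = 0.03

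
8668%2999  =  2670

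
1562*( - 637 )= - 994994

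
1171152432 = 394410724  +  776741708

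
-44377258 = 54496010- 98873268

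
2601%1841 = 760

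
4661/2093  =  4661/2093=2.23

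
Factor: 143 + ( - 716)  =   - 3^1 * 191^1 =-573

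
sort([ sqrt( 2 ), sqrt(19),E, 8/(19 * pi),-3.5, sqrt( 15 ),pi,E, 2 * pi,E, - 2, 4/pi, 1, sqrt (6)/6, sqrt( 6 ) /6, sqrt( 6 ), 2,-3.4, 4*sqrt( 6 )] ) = [ - 3.5,-3.4, - 2, 8/( 19*pi ), sqrt(6 ) /6, sqrt( 6 )/6, 1,4/pi, sqrt( 2 ), 2, sqrt( 6),  E, E, E, pi, sqrt( 15 ),sqrt(19), 2*pi , 4*sqrt(6) ]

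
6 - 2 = 4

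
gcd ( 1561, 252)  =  7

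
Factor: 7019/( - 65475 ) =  - 3^(- 3)  *  5^( - 2 ) * 97^( - 1 )*7019^1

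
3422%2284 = 1138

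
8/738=4/369 = 0.01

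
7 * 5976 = 41832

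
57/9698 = 57/9698 = 0.01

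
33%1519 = 33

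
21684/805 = 21684/805 = 26.94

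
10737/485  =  10737/485 = 22.14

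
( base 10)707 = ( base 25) 137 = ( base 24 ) 15B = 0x2c3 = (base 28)p7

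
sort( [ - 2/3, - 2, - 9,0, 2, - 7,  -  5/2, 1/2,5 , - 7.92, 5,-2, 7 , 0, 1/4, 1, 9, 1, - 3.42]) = [ - 9, - 7.92, - 7, - 3.42, - 5/2,-2 , - 2, - 2/3,0 , 0, 1/4, 1/2, 1,1 , 2, 5, 5,7 , 9 ]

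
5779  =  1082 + 4697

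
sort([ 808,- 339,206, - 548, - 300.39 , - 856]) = [ - 856, - 548,-339,  -  300.39, 206,808 ]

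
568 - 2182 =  - 1614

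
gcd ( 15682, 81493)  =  1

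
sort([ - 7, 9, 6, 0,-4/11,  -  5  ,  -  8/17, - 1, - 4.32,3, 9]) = [  -  7, - 5, - 4.32,  -  1, - 8/17, - 4/11, 0, 3, 6, 9, 9 ]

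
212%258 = 212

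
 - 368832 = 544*( - 678 ) 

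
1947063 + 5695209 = 7642272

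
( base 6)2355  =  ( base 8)1077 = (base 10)575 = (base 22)143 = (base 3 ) 210022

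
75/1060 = 15/212 = 0.07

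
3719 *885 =3291315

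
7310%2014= 1268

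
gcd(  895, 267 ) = 1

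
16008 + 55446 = 71454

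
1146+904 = 2050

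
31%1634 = 31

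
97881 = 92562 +5319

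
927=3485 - 2558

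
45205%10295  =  4025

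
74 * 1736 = 128464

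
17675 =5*3535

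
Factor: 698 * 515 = 2^1 * 5^1*103^1*349^1 = 359470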